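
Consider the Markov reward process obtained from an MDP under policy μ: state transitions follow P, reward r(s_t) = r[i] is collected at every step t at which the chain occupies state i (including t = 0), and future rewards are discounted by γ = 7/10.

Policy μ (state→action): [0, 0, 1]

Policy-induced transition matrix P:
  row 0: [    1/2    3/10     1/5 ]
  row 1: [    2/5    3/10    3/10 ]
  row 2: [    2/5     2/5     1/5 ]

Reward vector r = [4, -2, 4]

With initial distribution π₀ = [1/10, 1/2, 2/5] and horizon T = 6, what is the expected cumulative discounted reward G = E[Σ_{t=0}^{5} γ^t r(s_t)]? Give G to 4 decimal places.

t=0: π = [0.1000, 0.5000, 0.4000], E[r] = 1.0000, γ^t·E[r] = 1.000000, running G = 1.000000
t=1: π = [0.4100, 0.3400, 0.2500], E[r] = 1.9600, γ^t·E[r] = 1.372000, running G = 2.372000
t=2: π = [0.4410, 0.3250, 0.2340], E[r] = 2.0500, γ^t·E[r] = 1.004500, running G = 3.376500
t=3: π = [0.4441, 0.3234, 0.2325], E[r] = 2.0596, γ^t·E[r] = 0.706443, running G = 4.082943
t=4: π = [0.4444, 0.3233, 0.2323], E[r] = 2.0605, γ^t·E[r] = 0.494726, running G = 4.577669
t=5: π = [0.4444, 0.3232, 0.2323], E[r] = 2.0606, γ^t·E[r] = 0.346324, running G = 4.923993

G = 4.9240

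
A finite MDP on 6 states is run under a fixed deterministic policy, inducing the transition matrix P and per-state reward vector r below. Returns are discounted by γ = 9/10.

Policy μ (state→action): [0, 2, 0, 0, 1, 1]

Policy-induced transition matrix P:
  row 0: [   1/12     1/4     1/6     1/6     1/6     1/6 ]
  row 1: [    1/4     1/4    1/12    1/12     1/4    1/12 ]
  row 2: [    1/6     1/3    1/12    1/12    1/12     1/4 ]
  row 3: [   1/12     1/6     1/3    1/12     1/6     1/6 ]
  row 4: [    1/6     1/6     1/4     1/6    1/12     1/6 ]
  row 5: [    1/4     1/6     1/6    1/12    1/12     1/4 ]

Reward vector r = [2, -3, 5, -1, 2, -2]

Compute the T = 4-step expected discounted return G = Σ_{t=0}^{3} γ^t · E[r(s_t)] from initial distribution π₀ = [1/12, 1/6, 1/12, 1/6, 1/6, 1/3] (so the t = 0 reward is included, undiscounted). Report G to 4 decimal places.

t=0: π = [0.0833, 0.1667, 0.0833, 0.1667, 0.1667, 0.3333], E[r] = -0.4167, γ^t·E[r] = -0.416667, running G = -0.416667
t=1: π = [0.1875, 0.2014, 0.1875, 0.1042, 0.1319, 0.1875], E[r] = 0.4931, γ^t·E[r] = 0.443750, running G = 0.027083
t=2: π = [0.1748, 0.2303, 0.1626, 0.1100, 0.1412, 0.1811], E[r] = 0.2818, γ^t·E[r] = 0.228281, running G = 0.255365
t=3: π = [0.1772, 0.2275, 0.1640, 0.1097, 0.1454, 0.1761], E[r] = 0.3209, γ^t·E[r] = 0.233965, running G = 0.489329

G = 0.4893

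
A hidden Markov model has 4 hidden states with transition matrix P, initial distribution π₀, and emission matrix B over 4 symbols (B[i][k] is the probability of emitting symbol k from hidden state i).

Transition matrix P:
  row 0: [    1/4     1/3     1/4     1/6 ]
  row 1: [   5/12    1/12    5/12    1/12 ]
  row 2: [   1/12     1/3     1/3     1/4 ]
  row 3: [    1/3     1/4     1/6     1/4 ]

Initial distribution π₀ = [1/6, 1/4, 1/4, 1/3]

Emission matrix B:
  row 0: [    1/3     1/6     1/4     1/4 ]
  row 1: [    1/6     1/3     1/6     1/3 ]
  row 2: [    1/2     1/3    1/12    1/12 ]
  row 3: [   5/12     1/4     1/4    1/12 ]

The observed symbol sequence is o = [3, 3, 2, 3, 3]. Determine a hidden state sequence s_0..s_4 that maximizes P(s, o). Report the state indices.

t=0: δ = [4.167e-02, 8.333e-02, 2.083e-02, 2.778e-02]  (obs o_0=3)
t=1: δ = [8.681e-03, 4.630e-03, 2.894e-03, 5.787e-04]  ψ = [1, 0, 1, 0]  (obs o_1=3)
t=2: δ = [5.425e-04, 4.823e-04, 1.808e-04, 3.617e-04]  ψ = [0, 0, 0, 0]  (obs o_2=2)
t=3: δ = [5.023e-05, 6.028e-05, 1.674e-05, 7.535e-06]  ψ = [1, 0, 1, 0]  (obs o_3=3)
t=4: δ = [6.279e-06, 5.582e-06, 2.093e-06, 6.977e-07]  ψ = [1, 0, 1, 0]  (obs o_4=3)
backtrack: best end state = 0; path = [1, 0, 0, 1, 0]

path = [1, 0, 0, 1, 0]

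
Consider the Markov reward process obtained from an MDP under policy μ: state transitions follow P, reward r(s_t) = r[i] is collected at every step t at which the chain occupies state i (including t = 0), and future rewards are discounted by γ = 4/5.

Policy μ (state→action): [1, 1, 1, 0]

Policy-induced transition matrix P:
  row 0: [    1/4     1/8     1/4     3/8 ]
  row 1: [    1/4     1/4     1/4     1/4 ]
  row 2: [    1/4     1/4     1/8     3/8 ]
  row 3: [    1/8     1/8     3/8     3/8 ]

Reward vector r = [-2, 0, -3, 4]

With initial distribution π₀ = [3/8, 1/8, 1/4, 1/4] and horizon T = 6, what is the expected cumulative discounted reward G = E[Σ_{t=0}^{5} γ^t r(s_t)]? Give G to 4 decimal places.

t=0: π = [0.3750, 0.1250, 0.2500, 0.2500], E[r] = -0.5000, γ^t·E[r] = -0.500000, running G = -0.500000
t=1: π = [0.2188, 0.1719, 0.2500, 0.3594], E[r] = 0.2500, γ^t·E[r] = 0.200000, running G = -0.300000
t=2: π = [0.2051, 0.1777, 0.2637, 0.3535], E[r] = 0.2129, γ^t·E[r] = 0.136250, running G = -0.163750
t=3: π = [0.2058, 0.1802, 0.2612, 0.3528], E[r] = 0.2158, γ^t·E[r] = 0.110500, running G = -0.053250
t=4: π = [0.2059, 0.1802, 0.2614, 0.3525], E[r] = 0.2138, γ^t·E[r] = 0.087563, running G = 0.034313
t=5: π = [0.2059, 0.1802, 0.2614, 0.3525], E[r] = 0.2139, γ^t·E[r] = 0.070089, running G = 0.104401

G = 0.1044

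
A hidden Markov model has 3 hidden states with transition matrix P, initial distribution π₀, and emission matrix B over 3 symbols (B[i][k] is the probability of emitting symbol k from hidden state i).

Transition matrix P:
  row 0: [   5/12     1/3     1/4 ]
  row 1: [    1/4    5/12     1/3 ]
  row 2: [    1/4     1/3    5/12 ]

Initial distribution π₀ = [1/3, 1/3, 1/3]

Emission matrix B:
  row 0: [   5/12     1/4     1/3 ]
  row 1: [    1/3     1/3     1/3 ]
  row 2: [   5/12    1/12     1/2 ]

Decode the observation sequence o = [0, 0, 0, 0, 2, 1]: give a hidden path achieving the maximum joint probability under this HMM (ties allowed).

t=0: δ = [1.389e-01, 1.111e-01, 1.389e-01]  (obs o_0=0)
t=1: δ = [2.411e-02, 1.543e-02, 2.411e-02]  ψ = [0, 0, 2]  (obs o_1=0)
t=2: δ = [4.186e-03, 2.679e-03, 4.186e-03]  ψ = [0, 0, 2]  (obs o_2=0)
t=3: δ = [7.268e-04, 4.651e-04, 7.268e-04]  ψ = [0, 0, 2]  (obs o_3=0)
t=4: δ = [1.009e-04, 8.075e-05, 1.514e-04]  ψ = [0, 0, 2]  (obs o_4=2)
t=5: δ = [1.051e-05, 1.682e-05, 5.257e-06]  ψ = [0, 2, 2]  (obs o_5=1)
backtrack: best end state = 1; path = [2, 2, 2, 2, 2, 1]

path = [2, 2, 2, 2, 2, 1]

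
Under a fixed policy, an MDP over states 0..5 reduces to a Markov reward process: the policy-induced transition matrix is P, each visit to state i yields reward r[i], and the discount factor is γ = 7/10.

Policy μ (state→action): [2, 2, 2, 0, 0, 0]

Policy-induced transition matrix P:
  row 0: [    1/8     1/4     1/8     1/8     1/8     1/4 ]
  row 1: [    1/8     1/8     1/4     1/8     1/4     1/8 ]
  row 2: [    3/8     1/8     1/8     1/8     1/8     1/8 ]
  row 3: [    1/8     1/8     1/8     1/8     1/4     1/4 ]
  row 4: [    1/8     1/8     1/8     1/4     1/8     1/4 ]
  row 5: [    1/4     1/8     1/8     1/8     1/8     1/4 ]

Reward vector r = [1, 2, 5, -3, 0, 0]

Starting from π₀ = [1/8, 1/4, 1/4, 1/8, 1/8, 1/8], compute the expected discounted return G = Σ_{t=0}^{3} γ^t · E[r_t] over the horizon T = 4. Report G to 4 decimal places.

t=0: π = [0.1250, 0.2500, 0.2500, 0.1250, 0.1250, 0.1250], E[r] = 1.5000, γ^t·E[r] = 1.500000, running G = 1.500000
t=1: π = [0.2031, 0.1406, 0.1563, 0.1406, 0.1719, 0.1875], E[r] = 0.8438, γ^t·E[r] = 0.590625, running G = 2.090625
t=2: π = [0.1875, 0.1504, 0.1426, 0.1465, 0.1602, 0.2129], E[r] = 0.7617, γ^t·E[r] = 0.373242, running G = 2.463867
t=3: π = [0.1873, 0.1484, 0.1438, 0.1450, 0.1621, 0.2134], E[r] = 0.7681, γ^t·E[r] = 0.263447, running G = 2.727314

G = 2.7273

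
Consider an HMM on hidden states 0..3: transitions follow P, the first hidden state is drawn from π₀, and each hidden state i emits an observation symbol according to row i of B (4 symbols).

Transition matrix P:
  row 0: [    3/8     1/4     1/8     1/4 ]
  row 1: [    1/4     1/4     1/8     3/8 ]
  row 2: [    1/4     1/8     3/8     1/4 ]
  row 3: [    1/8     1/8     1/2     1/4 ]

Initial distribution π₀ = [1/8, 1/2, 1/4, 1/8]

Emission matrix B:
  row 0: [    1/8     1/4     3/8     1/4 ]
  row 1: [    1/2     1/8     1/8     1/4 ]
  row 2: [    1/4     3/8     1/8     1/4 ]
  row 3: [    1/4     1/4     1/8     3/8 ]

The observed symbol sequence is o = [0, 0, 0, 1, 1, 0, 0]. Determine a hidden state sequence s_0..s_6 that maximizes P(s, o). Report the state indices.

path = [1, 1, 3, 2, 2, 2, 2]

t=0: δ = [1.562e-02, 2.500e-01, 6.250e-02, 3.125e-02]  (obs o_0=0)
t=1: δ = [7.812e-03, 3.125e-02, 7.812e-03, 2.344e-02]  ψ = [1, 1, 1, 1]  (obs o_1=0)
t=2: δ = [9.766e-04, 3.906e-03, 2.930e-03, 2.930e-03]  ψ = [1, 1, 3, 1]  (obs o_2=0)
t=3: δ = [2.441e-04, 1.221e-04, 5.493e-04, 3.662e-04]  ψ = [1, 1, 3, 1]  (obs o_3=1)
t=4: δ = [3.433e-05, 8.583e-06, 7.725e-05, 3.433e-05]  ψ = [2, 2, 2, 2]  (obs o_4=1)
t=5: δ = [2.414e-06, 4.828e-06, 7.242e-06, 4.828e-06]  ψ = [2, 2, 2, 2]  (obs o_5=0)
t=6: δ = [2.263e-07, 6.035e-07, 6.789e-07, 4.526e-07]  ψ = [2, 1, 2, 1]  (obs o_6=0)
backtrack: best end state = 2; path = [1, 1, 3, 2, 2, 2, 2]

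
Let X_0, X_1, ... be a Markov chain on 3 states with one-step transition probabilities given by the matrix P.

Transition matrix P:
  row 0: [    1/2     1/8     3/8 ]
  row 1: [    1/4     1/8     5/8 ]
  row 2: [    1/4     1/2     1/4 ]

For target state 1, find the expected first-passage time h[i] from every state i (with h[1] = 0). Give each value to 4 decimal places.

First-step conditioning: h[1] = 0; for i ≠ 1, h[i] = 1 + Σ_k P[i][k]·h[k].
  h[0] = 1 + 1/2·h[0] + 3/8·h[2]
  h[2] = 1 + 1/4·h[0] + 1/4·h[2]
Solving the 2×2 linear system over states ≠ 1 gives exactly h = [4, 0, 8/3] (h[1] = 0 is the target).

h = [4.0000, 0.0000, 2.6667]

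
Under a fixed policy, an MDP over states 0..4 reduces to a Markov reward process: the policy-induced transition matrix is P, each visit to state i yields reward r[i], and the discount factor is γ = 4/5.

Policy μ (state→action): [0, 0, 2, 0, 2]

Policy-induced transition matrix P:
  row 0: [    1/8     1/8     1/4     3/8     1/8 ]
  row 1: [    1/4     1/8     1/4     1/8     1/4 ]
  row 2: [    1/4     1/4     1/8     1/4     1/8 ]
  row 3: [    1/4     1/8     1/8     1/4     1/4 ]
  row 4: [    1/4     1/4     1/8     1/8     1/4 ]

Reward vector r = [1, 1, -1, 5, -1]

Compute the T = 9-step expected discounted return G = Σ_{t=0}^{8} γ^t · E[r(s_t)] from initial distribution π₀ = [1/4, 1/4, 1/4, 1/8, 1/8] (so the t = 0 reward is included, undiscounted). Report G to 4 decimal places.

G = 4.6785

t=0: π = [0.2500, 0.2500, 0.2500, 0.1250, 0.1250], E[r] = 0.7500, γ^t·E[r] = 0.750000, running G = 0.750000
t=1: π = [0.2188, 0.1719, 0.1875, 0.2344, 0.1875], E[r] = 1.1875, γ^t·E[r] = 0.950000, running G = 1.700000
t=2: π = [0.2227, 0.1719, 0.1738, 0.2324, 0.1992], E[r] = 1.1836, γ^t·E[r] = 0.757500, running G = 2.457500
t=3: π = [0.2222, 0.1716, 0.1743, 0.2314, 0.2004], E[r] = 1.1763, γ^t·E[r] = 0.602250, running G = 3.059750
t=4: π = [0.2222, 0.1718, 0.1742, 0.2313, 0.2004], E[r] = 1.1757, γ^t·E[r] = 0.481575, running G = 3.541325
t=5: π = [0.2222, 0.1718, 0.1743, 0.2312, 0.2004], E[r] = 1.1756, γ^t·E[r] = 0.385210, running G = 3.926535
t=6: π = [0.2222, 0.1718, 0.1743, 0.2312, 0.2004], E[r] = 1.1756, γ^t·E[r] = 0.308171, running G = 4.234706
t=7: π = [0.2222, 0.1718, 0.1743, 0.2312, 0.2004], E[r] = 1.1756, γ^t·E[r] = 0.246536, running G = 4.481242
t=8: π = [0.2222, 0.1718, 0.1743, 0.2312, 0.2004], E[r] = 1.1756, γ^t·E[r] = 0.197229, running G = 4.678472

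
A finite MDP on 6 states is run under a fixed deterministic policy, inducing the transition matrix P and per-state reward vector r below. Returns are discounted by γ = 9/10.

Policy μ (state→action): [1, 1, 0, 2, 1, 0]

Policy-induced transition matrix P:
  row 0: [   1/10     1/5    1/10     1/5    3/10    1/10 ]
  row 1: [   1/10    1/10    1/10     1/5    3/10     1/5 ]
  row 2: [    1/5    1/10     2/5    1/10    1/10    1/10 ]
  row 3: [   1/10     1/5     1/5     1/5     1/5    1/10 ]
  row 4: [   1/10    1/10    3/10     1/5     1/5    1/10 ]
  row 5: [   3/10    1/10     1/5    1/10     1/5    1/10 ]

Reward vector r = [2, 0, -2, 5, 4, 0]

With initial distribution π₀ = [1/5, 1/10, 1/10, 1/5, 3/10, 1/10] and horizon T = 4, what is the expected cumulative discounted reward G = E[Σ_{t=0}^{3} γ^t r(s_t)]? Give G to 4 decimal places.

t=0: π = [0.2000, 0.1000, 0.1000, 0.2000, 0.3000, 0.1000], E[r] = 2.4000, γ^t·E[r] = 2.400000, running G = 2.400000
t=1: π = [0.1300, 0.1400, 0.2200, 0.1800, 0.2200, 0.1100], E[r] = 1.6000, γ^t·E[r] = 1.440000, running G = 3.840000
t=2: π = [0.1440, 0.1310, 0.2390, 0.1670, 0.2050, 0.1140], E[r] = 1.4650, γ^t·E[r] = 1.186650, running G = 5.026650
t=3: π = [0.1467, 0.1311, 0.2408, 0.1647, 0.2036, 0.1131], E[r] = 1.4497, γ^t·E[r] = 1.056831, running G = 6.083481

G = 6.0835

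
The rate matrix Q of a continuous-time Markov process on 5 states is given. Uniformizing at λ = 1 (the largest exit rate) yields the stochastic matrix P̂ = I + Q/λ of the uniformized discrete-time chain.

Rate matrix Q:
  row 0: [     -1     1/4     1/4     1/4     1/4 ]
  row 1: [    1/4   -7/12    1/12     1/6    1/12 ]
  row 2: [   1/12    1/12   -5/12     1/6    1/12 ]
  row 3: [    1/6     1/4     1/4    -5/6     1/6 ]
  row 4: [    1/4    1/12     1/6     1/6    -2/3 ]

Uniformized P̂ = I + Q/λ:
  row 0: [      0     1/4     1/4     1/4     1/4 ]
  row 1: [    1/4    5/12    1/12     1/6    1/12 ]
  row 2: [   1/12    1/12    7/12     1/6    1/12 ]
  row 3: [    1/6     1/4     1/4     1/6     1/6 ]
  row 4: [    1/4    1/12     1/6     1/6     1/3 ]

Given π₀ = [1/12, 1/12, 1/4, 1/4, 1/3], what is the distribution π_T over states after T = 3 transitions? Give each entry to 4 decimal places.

π = [0.1482, 0.2028, 0.3036, 0.1788, 0.1666]

t=0: π = [0.0833, 0.0833, 0.2500, 0.2500, 0.3333]
t=1: π = [0.1667, 0.1667, 0.2917, 0.1736, 0.2014]
t=2: π = [0.1453, 0.1956, 0.3027, 0.1806, 0.1759]
t=3: π = [0.1482, 0.2028, 0.3036, 0.1788, 0.1666]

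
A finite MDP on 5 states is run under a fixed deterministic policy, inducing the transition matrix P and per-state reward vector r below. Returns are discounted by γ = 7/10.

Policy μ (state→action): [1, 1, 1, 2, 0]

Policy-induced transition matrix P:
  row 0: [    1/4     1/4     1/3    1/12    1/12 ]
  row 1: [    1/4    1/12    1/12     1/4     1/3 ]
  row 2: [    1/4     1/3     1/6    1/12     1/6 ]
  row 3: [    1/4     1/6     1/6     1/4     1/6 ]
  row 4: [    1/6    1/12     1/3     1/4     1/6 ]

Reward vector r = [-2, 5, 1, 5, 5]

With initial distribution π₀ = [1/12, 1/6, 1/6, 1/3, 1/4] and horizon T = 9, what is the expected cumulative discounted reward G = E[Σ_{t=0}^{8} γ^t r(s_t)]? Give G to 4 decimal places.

G = 9.2520

t=0: π = [0.0833, 0.1667, 0.1667, 0.3333, 0.2500], E[r] = 3.7500, γ^t·E[r] = 3.750000, running G = 3.750000
t=1: π = [0.2292, 0.1667, 0.2083, 0.2083, 0.1875], E[r] = 2.5625, γ^t·E[r] = 1.793750, running G = 5.543750
t=2: π = [0.2344, 0.1910, 0.2222, 0.1771, 0.1753], E[r] = 2.4705, γ^t·E[r] = 1.210538, running G = 6.754288
t=3: π = [0.2354, 0.1927, 0.2190, 0.1739, 0.1790], E[r] = 2.4761, γ^t·E[r] = 0.849312, running G = 7.603600
t=4: π = [0.2351, 0.1918, 0.2197, 0.1743, 0.1792], E[r] = 2.4757, γ^t·E[r] = 0.594423, running G = 8.198023
t=5: π = [0.2351, 0.1920, 0.2197, 0.1742, 0.1790], E[r] = 2.4756, γ^t·E[r] = 0.416077, running G = 8.614100
t=6: π = [0.2351, 0.1920, 0.2197, 0.1742, 0.1791], E[r] = 2.4757, γ^t·E[r] = 0.291262, running G = 8.905362
t=7: π = [0.2351, 0.1920, 0.2197, 0.1742, 0.1791], E[r] = 2.4757, γ^t·E[r] = 0.203883, running G = 9.109245
t=8: π = [0.2351, 0.1920, 0.2197, 0.1742, 0.1791], E[r] = 2.4757, γ^t·E[r] = 0.142718, running G = 9.251962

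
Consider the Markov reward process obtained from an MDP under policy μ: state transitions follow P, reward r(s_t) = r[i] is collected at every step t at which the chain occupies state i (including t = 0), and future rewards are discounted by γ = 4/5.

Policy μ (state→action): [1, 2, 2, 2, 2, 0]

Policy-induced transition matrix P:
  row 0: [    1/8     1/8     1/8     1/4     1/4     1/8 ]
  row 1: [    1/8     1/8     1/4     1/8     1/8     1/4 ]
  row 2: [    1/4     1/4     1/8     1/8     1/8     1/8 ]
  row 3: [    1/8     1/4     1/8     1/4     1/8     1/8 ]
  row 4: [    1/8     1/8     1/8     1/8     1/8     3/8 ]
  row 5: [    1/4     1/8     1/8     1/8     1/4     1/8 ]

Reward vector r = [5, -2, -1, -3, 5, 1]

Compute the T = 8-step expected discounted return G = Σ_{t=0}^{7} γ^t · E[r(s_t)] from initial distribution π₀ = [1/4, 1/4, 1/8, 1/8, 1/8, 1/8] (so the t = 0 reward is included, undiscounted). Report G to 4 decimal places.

G = 3.7850

t=0: π = [0.2500, 0.2500, 0.1250, 0.1250, 0.1250, 0.1250], E[r] = 1.0000, γ^t·E[r] = 1.000000, running G = 1.000000
t=1: π = [0.1563, 0.1563, 0.1563, 0.1719, 0.1719, 0.1875], E[r] = 0.8438, γ^t·E[r] = 0.675000, running G = 1.675000
t=2: π = [0.1680, 0.1660, 0.1445, 0.1660, 0.1680, 0.1875], E[r] = 0.8926, γ^t·E[r] = 0.571250, running G = 2.246250
t=3: π = [0.1665, 0.1638, 0.1458, 0.1667, 0.1694, 0.1877], E[r] = 0.8938, γ^t·E[r] = 0.457625, running G = 2.703875
t=4: π = [0.1667, 0.1641, 0.1455, 0.1667, 0.1693, 0.1878], E[r] = 0.8941, γ^t·E[r] = 0.366225, running G = 3.070100
t=5: π = [0.1667, 0.1640, 0.1455, 0.1667, 0.1693, 0.1878], E[r] = 0.8942, γ^t·E[r] = 0.293005, running G = 3.363105
t=6: π = [0.1667, 0.1640, 0.1455, 0.1667, 0.1693, 0.1878], E[r] = 0.8942, γ^t·E[r] = 0.234403, running G = 3.597508
t=7: π = [0.1667, 0.1640, 0.1455, 0.1667, 0.1693, 0.1878], E[r] = 0.8942, γ^t·E[r] = 0.187523, running G = 3.785032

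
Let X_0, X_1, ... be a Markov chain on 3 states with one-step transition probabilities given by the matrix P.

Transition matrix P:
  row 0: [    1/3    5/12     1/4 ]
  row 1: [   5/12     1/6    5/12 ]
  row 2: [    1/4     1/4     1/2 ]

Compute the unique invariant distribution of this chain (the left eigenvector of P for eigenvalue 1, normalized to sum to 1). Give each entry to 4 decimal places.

π = [0.3237, 0.2806, 0.3957]

Balance equations π_j = Σ_i π_i·P[i][j]:
  π_0 = 1/3·π_0 + 5/12·π_1 + 1/4·π_2
  π_1 = 5/12·π_0 + 1/6·π_1 + 1/4·π_2
  normalize: π_0 + π_1 + π_2 = 1
Solving the linear system gives exactly π = [45/139, 39/139, 55/139].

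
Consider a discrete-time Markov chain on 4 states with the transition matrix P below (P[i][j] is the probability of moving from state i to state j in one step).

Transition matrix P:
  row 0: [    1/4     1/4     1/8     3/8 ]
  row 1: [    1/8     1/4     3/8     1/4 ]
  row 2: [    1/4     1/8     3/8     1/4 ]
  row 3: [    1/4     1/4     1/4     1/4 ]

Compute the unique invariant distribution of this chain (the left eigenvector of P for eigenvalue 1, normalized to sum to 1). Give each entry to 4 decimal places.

Balance equations π_j = Σ_i π_i·P[i][j]:
  π_0 = 1/4·π_0 + 1/8·π_1 + 1/4·π_2 + 1/4·π_3
  π_1 = 1/4·π_0 + 1/4·π_1 + 1/8·π_2 + 1/4·π_3
  π_2 = 1/8·π_0 + 3/8·π_1 + 3/8·π_2 + 1/4·π_3
  normalize: π_0 + π_1 + π_2 + π_3 = 1
Solving the linear system gives exactly π = [102/457, 98/457, 130/457, 127/457].

π = [0.2232, 0.2144, 0.2845, 0.2779]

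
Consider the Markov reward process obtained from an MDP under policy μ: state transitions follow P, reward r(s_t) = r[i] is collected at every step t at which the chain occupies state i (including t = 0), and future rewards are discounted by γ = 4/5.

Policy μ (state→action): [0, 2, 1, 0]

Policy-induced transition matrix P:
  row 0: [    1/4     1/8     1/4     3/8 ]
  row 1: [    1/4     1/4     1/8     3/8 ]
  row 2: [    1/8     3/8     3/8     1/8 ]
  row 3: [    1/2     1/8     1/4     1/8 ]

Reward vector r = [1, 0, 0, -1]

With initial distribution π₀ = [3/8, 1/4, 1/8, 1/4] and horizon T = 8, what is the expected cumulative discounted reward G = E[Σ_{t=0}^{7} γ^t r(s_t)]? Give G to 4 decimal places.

t=0: π = [0.3750, 0.2500, 0.1250, 0.2500], E[r] = 0.1250, γ^t·E[r] = 0.125000, running G = 0.125000
t=1: π = [0.2969, 0.1875, 0.2344, 0.2813], E[r] = 0.0156, γ^t·E[r] = 0.012500, running G = 0.137500
t=2: π = [0.2910, 0.2070, 0.2559, 0.2461], E[r] = 0.0449, γ^t·E[r] = 0.028750, running G = 0.166250
t=3: π = [0.2795, 0.2148, 0.2561, 0.2495], E[r] = 0.0300, γ^t·E[r] = 0.015375, running G = 0.181625
t=4: π = [0.2804, 0.2159, 0.2552, 0.2486], E[r] = 0.0318, γ^t·E[r] = 0.013013, running G = 0.194638
t=5: π = [0.2803, 0.2158, 0.2549, 0.2491], E[r] = 0.0312, γ^t·E[r] = 0.010221, running G = 0.204859
t=6: π = [0.2804, 0.2157, 0.2549, 0.2490], E[r] = 0.0314, γ^t·E[r] = 0.008230, running G = 0.213089
t=7: π = [0.2804, 0.2157, 0.2549, 0.2490], E[r] = 0.0314, γ^t·E[r] = 0.006578, running G = 0.219666

G = 0.2197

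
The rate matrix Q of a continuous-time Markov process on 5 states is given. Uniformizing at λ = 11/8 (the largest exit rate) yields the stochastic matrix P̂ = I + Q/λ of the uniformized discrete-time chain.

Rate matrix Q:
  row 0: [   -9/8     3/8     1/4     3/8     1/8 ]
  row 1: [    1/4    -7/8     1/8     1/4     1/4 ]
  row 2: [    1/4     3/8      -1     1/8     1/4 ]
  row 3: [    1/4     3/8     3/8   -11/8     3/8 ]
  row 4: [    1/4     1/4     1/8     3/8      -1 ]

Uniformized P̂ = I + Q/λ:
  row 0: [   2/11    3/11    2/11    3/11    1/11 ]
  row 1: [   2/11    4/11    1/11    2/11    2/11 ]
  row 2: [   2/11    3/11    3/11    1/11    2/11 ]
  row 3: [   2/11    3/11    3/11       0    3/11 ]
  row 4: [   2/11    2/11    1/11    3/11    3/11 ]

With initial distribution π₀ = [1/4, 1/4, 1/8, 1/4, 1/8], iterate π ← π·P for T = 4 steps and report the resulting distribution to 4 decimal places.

π = [0.1818, 0.2801, 0.1691, 0.1701, 0.1988]

t=0: π = [0.2500, 0.2500, 0.1250, 0.2500, 0.1250]
t=1: π = [0.1818, 0.2841, 0.1818, 0.1591, 0.1932]
t=2: π = [0.1818, 0.2810, 0.1694, 0.1705, 0.1973]
t=3: π = [0.1818, 0.2803, 0.1692, 0.1699, 0.1987]
t=4: π = [0.1818, 0.2801, 0.1691, 0.1701, 0.1988]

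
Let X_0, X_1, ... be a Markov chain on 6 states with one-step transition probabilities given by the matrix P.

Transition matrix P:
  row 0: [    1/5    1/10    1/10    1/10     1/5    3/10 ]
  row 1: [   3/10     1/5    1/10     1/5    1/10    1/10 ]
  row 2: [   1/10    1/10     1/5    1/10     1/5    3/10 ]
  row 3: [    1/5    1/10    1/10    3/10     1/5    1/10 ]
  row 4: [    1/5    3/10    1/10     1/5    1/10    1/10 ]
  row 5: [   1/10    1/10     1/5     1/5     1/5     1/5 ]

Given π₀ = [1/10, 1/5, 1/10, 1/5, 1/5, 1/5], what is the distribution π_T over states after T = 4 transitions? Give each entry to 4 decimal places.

π = [0.1836, 0.1485, 0.1312, 0.1872, 0.1683, 0.1811]

t=0: π = [0.1000, 0.2000, 0.1000, 0.2000, 0.2000, 0.2000]
t=1: π = [0.1900, 0.1600, 0.1300, 0.2000, 0.1600, 0.1600]
t=2: π = [0.1870, 0.1480, 0.1290, 0.1880, 0.1680, 0.1800]
t=3: π = [0.1839, 0.1484, 0.1309, 0.1872, 0.1684, 0.1812]
t=4: π = [0.1836, 0.1485, 0.1312, 0.1872, 0.1683, 0.1811]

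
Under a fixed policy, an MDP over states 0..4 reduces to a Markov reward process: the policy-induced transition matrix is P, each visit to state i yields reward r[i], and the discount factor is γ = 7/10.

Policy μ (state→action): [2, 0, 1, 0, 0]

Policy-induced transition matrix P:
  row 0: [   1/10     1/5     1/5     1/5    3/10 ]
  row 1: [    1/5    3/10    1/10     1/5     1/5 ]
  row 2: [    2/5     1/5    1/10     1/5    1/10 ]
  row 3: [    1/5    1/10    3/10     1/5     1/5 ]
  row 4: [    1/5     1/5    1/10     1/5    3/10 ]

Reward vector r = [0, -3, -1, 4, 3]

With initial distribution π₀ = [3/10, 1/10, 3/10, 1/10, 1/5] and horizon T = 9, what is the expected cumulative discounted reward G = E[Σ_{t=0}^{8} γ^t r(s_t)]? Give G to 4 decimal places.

t=0: π = [0.3000, 0.1000, 0.3000, 0.1000, 0.2000], E[r] = 0.4000, γ^t·E[r] = 0.400000, running G = 0.400000
t=1: π = [0.2300, 0.2000, 0.1500, 0.2000, 0.2200], E[r] = 0.7100, γ^t·E[r] = 0.497000, running G = 0.897000
t=2: π = [0.2070, 0.2000, 0.1630, 0.2000, 0.2300], E[r] = 0.7270, γ^t·E[r] = 0.356230, running G = 1.253230
t=3: π = [0.2119, 0.2000, 0.1607, 0.2000, 0.2274], E[r] = 0.7215, γ^t·E[r] = 0.247475, running G = 1.500705
t=4: π = [0.2110, 0.2000, 0.1612, 0.2000, 0.2279], E[r] = 0.7224, γ^t·E[r] = 0.173446, running G = 1.674150
t=5: π = [0.2111, 0.2000, 0.1611, 0.2000, 0.2278], E[r] = 0.7222, γ^t·E[r] = 0.121379, running G = 1.795529
t=6: π = [0.2111, 0.2000, 0.1611, 0.2000, 0.2278], E[r] = 0.7222, γ^t·E[r] = 0.084969, running G = 1.880498
t=7: π = [0.2111, 0.2000, 0.1611, 0.2000, 0.2278], E[r] = 0.7222, γ^t·E[r] = 0.059478, running G = 1.939976
t=8: π = [0.2111, 0.2000, 0.1611, 0.2000, 0.2278], E[r] = 0.7222, γ^t·E[r] = 0.041635, running G = 1.981611

G = 1.9816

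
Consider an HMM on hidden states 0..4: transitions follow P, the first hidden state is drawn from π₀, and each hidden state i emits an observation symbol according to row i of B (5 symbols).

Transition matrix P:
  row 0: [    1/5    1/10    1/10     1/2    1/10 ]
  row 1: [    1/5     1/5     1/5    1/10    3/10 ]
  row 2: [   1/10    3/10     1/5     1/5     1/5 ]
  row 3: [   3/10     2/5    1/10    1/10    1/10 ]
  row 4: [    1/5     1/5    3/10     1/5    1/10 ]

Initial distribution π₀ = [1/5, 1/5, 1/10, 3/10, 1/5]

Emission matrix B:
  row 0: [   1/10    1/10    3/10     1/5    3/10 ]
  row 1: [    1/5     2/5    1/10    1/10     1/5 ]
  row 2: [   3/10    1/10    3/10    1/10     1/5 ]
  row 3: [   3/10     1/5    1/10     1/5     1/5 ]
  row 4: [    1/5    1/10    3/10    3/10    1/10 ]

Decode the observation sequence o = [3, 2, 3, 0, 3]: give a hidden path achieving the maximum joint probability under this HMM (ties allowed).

path = [3, 0, 3, 1, 4]

t=0: δ = [4.000e-02, 2.000e-02, 1.000e-02, 6.000e-02, 6.000e-02]  (obs o_0=3)
t=1: δ = [5.400e-03, 2.400e-03, 5.400e-03, 2.000e-03, 1.800e-03]  ψ = [3, 3, 4, 0, 1]  (obs o_1=2)
t=2: δ = [2.160e-04, 1.620e-04, 1.080e-04, 5.400e-04, 3.240e-04]  ψ = [0, 2, 2, 0, 2]  (obs o_2=3)
t=3: δ = [1.620e-05, 4.320e-05, 2.916e-05, 3.240e-05, 1.080e-05]  ψ = [3, 3, 4, 0, 3]  (obs o_3=0)
t=4: δ = [1.944e-06, 1.296e-06, 8.640e-07, 1.620e-06, 3.888e-06]  ψ = [3, 3, 1, 0, 1]  (obs o_4=3)
backtrack: best end state = 4; path = [3, 0, 3, 1, 4]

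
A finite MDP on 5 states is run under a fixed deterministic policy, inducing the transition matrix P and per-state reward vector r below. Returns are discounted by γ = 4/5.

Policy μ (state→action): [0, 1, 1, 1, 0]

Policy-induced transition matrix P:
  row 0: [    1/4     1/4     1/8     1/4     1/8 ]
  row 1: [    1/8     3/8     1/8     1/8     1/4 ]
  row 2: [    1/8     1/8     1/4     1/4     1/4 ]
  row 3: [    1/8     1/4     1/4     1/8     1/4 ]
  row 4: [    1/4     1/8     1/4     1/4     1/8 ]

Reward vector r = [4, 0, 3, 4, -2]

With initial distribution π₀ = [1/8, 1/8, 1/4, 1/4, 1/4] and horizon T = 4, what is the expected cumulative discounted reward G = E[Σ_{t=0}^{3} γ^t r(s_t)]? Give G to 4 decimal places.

t=0: π = [0.1250, 0.1250, 0.2500, 0.2500, 0.2500], E[r] = 1.7500, γ^t·E[r] = 1.750000, running G = 1.750000
t=1: π = [0.1719, 0.2031, 0.2188, 0.2031, 0.2031], E[r] = 1.7500, γ^t·E[r] = 1.400000, running G = 3.150000
t=2: π = [0.1719, 0.2227, 0.2031, 0.1992, 0.2031], E[r] = 1.6875, γ^t·E[r] = 1.080000, running G = 4.230000
t=3: π = [0.1719, 0.2271, 0.2007, 0.1973, 0.2031], E[r] = 1.6724, γ^t·E[r] = 0.856250, running G = 5.086250

G = 5.0863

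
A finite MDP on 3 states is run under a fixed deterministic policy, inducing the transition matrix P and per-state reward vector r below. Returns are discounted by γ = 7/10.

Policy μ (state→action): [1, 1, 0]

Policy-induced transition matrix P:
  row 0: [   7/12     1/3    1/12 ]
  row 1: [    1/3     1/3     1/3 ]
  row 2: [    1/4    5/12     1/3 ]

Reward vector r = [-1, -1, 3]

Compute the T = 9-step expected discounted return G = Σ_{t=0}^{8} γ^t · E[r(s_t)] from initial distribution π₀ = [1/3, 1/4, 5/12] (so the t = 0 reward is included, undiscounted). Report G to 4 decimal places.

G = 0.5613

t=0: π = [0.3333, 0.2500, 0.4167], E[r] = 0.6667, γ^t·E[r] = 0.666667, running G = 0.666667
t=1: π = [0.3819, 0.3681, 0.2500], E[r] = 0.0000, γ^t·E[r] = 0.000000, running G = 0.666667
t=2: π = [0.4080, 0.3542, 0.2378], E[r] = -0.0486, γ^t·E[r] = -0.023819, running G = 0.642847
t=3: π = [0.4155, 0.3532, 0.2313], E[r] = -0.0747, γ^t·E[r] = -0.025606, running G = 0.617241
t=4: π = [0.4179, 0.3526, 0.2295], E[r] = -0.0822, γ^t·E[r] = -0.019730, running G = 0.597511
t=5: π = [0.4187, 0.3525, 0.2289], E[r] = -0.0846, γ^t·E[r] = -0.014219, running G = 0.583292
t=6: π = [0.4189, 0.3524, 0.2287], E[r] = -0.0854, γ^t·E[r] = -0.010043, running G = 0.573250
t=7: π = [0.4190, 0.3524, 0.2286], E[r] = -0.0856, γ^t·E[r] = -0.007050, running G = 0.566200
t=8: π = [0.4190, 0.3524, 0.2286], E[r] = -0.0857, γ^t·E[r] = -0.004939, running G = 0.561261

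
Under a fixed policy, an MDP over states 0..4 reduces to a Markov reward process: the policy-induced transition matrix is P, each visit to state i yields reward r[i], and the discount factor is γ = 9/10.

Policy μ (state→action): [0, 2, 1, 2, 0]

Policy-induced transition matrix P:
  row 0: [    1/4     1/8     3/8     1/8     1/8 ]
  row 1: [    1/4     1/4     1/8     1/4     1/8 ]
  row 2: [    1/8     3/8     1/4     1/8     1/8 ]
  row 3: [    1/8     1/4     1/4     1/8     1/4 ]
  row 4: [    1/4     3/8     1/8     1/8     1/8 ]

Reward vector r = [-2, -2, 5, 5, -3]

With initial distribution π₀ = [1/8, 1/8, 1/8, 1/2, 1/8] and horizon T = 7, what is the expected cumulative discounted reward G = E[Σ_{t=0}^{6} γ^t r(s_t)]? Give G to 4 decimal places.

G = 4.3556

t=0: π = [0.1250, 0.1250, 0.1250, 0.5000, 0.1250], E[r] = 2.2500, γ^t·E[r] = 2.250000, running G = 2.250000
t=1: π = [0.1719, 0.2656, 0.2344, 0.1406, 0.1875], E[r] = 0.4375, γ^t·E[r] = 0.393750, running G = 2.643750
t=2: π = [0.2031, 0.2813, 0.2148, 0.1582, 0.1426], E[r] = 0.4688, γ^t·E[r] = 0.379688, running G = 3.023438
t=3: π = [0.2034, 0.2693, 0.2224, 0.1602, 0.1448], E[r] = 0.5332, γ^t·E[r] = 0.388705, running G = 3.412143
t=4: π = [0.2022, 0.2705, 0.2237, 0.1587, 0.1450], E[r] = 0.5313, γ^t·E[r] = 0.348553, running G = 3.760696
t=5: π = [0.2022, 0.2708, 0.2233, 0.1588, 0.1448], E[r] = 0.5302, γ^t·E[r] = 0.313067, running G = 4.073763
t=6: π = [0.2022, 0.2707, 0.2233, 0.1589, 0.1449], E[r] = 0.5304, γ^t·E[r] = 0.281852, running G = 4.355614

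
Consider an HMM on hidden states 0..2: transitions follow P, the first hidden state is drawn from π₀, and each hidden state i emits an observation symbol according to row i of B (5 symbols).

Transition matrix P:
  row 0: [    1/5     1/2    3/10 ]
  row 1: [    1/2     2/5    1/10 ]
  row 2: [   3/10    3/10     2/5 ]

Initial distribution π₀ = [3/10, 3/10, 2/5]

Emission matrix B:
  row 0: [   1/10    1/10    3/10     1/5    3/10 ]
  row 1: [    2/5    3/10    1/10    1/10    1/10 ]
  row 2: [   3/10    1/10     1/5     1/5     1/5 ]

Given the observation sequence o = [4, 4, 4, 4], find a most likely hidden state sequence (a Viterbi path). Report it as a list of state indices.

t=0: δ = [9.000e-02, 3.000e-02, 8.000e-02]  (obs o_0=4)
t=1: δ = [7.200e-03, 4.500e-03, 6.400e-03]  ψ = [2, 0, 2]  (obs o_1=4)
t=2: δ = [6.750e-04, 3.600e-04, 5.120e-04]  ψ = [1, 0, 2]  (obs o_2=4)
t=3: δ = [5.400e-05, 3.375e-05, 4.096e-05]  ψ = [1, 0, 2]  (obs o_3=4)
backtrack: best end state = 0; path = [2, 0, 1, 0]

path = [2, 0, 1, 0]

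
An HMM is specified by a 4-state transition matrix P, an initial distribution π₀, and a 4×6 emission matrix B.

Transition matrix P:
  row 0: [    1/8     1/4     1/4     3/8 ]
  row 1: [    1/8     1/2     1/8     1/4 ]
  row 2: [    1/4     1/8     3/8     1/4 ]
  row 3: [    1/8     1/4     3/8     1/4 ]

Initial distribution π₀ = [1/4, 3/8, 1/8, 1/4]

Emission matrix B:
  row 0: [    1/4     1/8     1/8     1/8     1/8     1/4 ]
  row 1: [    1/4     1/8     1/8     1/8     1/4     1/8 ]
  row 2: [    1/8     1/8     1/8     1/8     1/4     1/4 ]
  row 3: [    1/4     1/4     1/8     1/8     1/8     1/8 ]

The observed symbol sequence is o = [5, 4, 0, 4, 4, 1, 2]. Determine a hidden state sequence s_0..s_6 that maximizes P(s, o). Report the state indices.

t=0: δ = [6.250e-02, 4.688e-02, 3.125e-02, 3.125e-02]  (obs o_0=5)
t=1: δ = [9.766e-04, 5.859e-03, 3.906e-03, 2.930e-03]  ψ = [0, 1, 0, 0]  (obs o_1=4)
t=2: δ = [2.441e-04, 7.324e-04, 1.831e-04, 3.662e-04]  ψ = [2, 1, 2, 1]  (obs o_2=0)
t=3: δ = [1.144e-05, 9.155e-05, 3.433e-05, 2.289e-05]  ψ = [1, 1, 3, 1]  (obs o_3=4)
t=4: δ = [1.431e-06, 1.144e-05, 3.219e-06, 2.861e-06]  ψ = [1, 1, 2, 1]  (obs o_4=4)
t=5: δ = [1.788e-07, 7.153e-07, 1.788e-07, 7.153e-07]  ψ = [1, 1, 1, 1]  (obs o_5=1)
t=6: δ = [1.118e-08, 4.470e-08, 3.353e-08, 2.235e-08]  ψ = [1, 1, 3, 1]  (obs o_6=2)
backtrack: best end state = 1; path = [1, 1, 1, 1, 1, 1, 1]

path = [1, 1, 1, 1, 1, 1, 1]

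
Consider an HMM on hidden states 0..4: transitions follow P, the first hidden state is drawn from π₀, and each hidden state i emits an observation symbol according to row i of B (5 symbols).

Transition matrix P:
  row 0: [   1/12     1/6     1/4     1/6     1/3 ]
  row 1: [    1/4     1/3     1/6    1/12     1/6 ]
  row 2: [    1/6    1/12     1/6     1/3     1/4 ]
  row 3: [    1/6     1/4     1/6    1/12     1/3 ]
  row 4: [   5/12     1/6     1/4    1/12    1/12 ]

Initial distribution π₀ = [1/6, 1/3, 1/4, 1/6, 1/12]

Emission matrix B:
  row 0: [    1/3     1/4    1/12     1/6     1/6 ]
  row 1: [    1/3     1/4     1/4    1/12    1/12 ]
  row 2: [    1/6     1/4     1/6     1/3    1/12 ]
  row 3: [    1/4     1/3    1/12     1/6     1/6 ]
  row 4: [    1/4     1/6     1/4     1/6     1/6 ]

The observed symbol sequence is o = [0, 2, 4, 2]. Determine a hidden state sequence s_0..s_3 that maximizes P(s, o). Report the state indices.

t=0: δ = [5.556e-02, 1.111e-01, 4.167e-02, 4.167e-02, 2.083e-02]  (obs o_0=0)
t=1: δ = [2.315e-03, 9.259e-03, 3.086e-03, 1.157e-03, 4.630e-03]  ψ = [1, 1, 1, 2, 0]  (obs o_1=2)
t=2: δ = [3.858e-04, 2.572e-04, 1.286e-04, 1.715e-04, 2.572e-04]  ψ = [1, 1, 1, 2, 1]  (obs o_2=4)
t=3: δ = [8.931e-06, 2.143e-05, 1.608e-05, 5.358e-06, 3.215e-05]  ψ = [4, 1, 0, 0, 0]  (obs o_3=2)
backtrack: best end state = 4; path = [1, 1, 0, 4]

path = [1, 1, 0, 4]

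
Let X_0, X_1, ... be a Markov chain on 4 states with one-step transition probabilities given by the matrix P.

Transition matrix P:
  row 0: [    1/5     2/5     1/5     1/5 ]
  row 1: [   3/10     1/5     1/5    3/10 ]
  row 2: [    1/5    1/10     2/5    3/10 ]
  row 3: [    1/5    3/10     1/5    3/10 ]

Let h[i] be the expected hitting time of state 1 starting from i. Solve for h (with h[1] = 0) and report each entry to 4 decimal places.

h = [3.3333, 0.0000, 4.6296, 3.7037]

First-step conditioning: h[1] = 0; for i ≠ 1, h[i] = 1 + Σ_k P[i][k]·h[k].
  h[0] = 1 + 1/5·h[0] + 1/5·h[2] + 1/5·h[3]
  h[2] = 1 + 1/5·h[0] + 2/5·h[2] + 3/10·h[3]
  h[3] = 1 + 1/5·h[0] + 1/5·h[2] + 3/10·h[3]
Solving the 3×3 linear system over states ≠ 1 gives exactly h = [10/3, 0, 125/27, 100/27] (h[1] = 0 is the target).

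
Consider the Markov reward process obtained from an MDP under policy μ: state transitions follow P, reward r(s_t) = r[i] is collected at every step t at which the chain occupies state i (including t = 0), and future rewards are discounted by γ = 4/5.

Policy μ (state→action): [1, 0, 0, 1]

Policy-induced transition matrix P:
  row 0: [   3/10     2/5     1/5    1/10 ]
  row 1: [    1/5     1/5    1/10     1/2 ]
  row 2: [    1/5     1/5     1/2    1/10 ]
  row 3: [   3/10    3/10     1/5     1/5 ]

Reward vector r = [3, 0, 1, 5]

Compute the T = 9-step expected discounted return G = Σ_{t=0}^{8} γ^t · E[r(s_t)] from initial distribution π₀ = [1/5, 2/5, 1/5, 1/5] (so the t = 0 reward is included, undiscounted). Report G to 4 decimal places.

t=0: π = [0.2000, 0.4000, 0.2000, 0.2000], E[r] = 1.8000, γ^t·E[r] = 1.800000, running G = 1.800000
t=1: π = [0.2400, 0.2600, 0.2200, 0.2800], E[r] = 2.3400, γ^t·E[r] = 1.872000, running G = 3.672000
t=2: π = [0.2520, 0.2760, 0.2400, 0.2320], E[r] = 2.1560, γ^t·E[r] = 1.379840, running G = 5.051840
t=3: π = [0.2484, 0.2736, 0.2444, 0.2336], E[r] = 2.1576, γ^t·E[r] = 1.104691, running G = 6.156531
t=4: π = [0.2482, 0.2730, 0.2460, 0.2328], E[r] = 2.1546, γ^t·E[r] = 0.882508, running G = 7.039039
t=5: π = [0.2481, 0.2729, 0.2465, 0.2325], E[r] = 2.1533, γ^t·E[r] = 0.705582, running G = 7.744621
t=6: π = [0.2481, 0.2729, 0.2467, 0.2324], E[r] = 2.1529, γ^t·E[r] = 0.564375, running G = 8.308996
t=7: π = [0.2480, 0.2729, 0.2467, 0.2324], E[r] = 2.1528, γ^t·E[r] = 0.451475, running G = 8.760471
t=8: π = [0.2480, 0.2728, 0.2467, 0.2324], E[r] = 2.1528, γ^t·E[r] = 0.361173, running G = 9.121644

G = 9.1216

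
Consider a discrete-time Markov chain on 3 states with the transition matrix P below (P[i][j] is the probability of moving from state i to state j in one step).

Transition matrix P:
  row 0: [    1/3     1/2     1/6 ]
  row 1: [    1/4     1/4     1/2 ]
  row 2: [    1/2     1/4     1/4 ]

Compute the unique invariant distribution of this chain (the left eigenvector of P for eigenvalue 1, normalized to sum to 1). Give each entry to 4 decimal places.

π = [0.3559, 0.3390, 0.3051]

Balance equations π_j = Σ_i π_i·P[i][j]:
  π_0 = 1/3·π_0 + 1/4·π_1 + 1/2·π_2
  π_1 = 1/2·π_0 + 1/4·π_1 + 1/4·π_2
  normalize: π_0 + π_1 + π_2 = 1
Solving the linear system gives exactly π = [21/59, 20/59, 18/59].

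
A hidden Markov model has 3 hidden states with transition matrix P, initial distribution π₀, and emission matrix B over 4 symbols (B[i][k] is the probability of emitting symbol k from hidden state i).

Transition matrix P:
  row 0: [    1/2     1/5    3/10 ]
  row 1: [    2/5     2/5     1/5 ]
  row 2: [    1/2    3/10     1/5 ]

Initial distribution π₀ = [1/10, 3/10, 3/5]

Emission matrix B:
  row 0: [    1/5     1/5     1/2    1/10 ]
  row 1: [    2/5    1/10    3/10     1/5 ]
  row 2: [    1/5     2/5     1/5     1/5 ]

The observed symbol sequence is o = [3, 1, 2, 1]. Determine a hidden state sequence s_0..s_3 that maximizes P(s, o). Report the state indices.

path = [2, 0, 0, 2]

t=0: δ = [1.000e-02, 6.000e-02, 1.200e-01]  (obs o_0=3)
t=1: δ = [1.200e-02, 3.600e-03, 9.600e-03]  ψ = [2, 2, 2]  (obs o_1=1)
t=2: δ = [3.000e-03, 8.640e-04, 7.200e-04]  ψ = [0, 2, 0]  (obs o_2=2)
t=3: δ = [3.000e-04, 6.000e-05, 3.600e-04]  ψ = [0, 0, 0]  (obs o_3=1)
backtrack: best end state = 2; path = [2, 0, 0, 2]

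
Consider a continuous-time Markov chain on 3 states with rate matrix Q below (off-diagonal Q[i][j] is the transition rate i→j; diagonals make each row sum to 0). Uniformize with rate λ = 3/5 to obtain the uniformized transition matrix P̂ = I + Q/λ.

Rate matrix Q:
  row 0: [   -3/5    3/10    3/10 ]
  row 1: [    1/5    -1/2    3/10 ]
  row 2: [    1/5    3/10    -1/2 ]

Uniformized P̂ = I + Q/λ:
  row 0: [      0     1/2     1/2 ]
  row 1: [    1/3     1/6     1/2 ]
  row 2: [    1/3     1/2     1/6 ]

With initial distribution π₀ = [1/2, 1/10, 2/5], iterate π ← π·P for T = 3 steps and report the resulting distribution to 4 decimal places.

t=0: π = [0.5000, 0.1000, 0.4000]
t=1: π = [0.1667, 0.4667, 0.3667]
t=2: π = [0.2778, 0.3444, 0.3778]
t=3: π = [0.2407, 0.3852, 0.3741]

π = [0.2407, 0.3852, 0.3741]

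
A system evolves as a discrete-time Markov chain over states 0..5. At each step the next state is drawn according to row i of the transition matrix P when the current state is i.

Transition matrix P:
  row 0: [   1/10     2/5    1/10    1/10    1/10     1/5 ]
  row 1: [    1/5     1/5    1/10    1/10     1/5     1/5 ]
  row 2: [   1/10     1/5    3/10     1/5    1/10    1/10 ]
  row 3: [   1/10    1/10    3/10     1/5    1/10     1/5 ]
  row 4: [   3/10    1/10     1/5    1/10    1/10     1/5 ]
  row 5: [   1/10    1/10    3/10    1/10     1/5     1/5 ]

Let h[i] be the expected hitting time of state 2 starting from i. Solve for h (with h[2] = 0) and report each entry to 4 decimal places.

First-step conditioning: h[2] = 0; for i ≠ 2, h[i] = 1 + Σ_k P[i][k]·h[k].
  h[0] = 1 + 1/10·h[0] + 2/5·h[1] + 1/10·h[3] + 1/10·h[4] + 1/5·h[5]
  h[1] = 1 + 1/5·h[0] + 1/5·h[1] + 1/10·h[3] + 1/5·h[4] + 1/5·h[5]
  h[3] = 1 + 1/10·h[0] + 1/10·h[1] + 1/5·h[3] + 1/10·h[4] + 1/5·h[5]
  h[4] = 1 + 3/10·h[0] + 1/10·h[1] + 1/10·h[3] + 1/10·h[4] + 1/5·h[5]
  h[5] = 1 + 1/10·h[0] + 1/10·h[1] + 1/10·h[3] + 1/5·h[4] + 1/5·h[5]
Solving the 5×5 linear system over states ≠ 2 gives exactly h = [1230/217, 1220/217, 0, 960/217, 1110/217, 975/217] (h[2] = 0 is the target).

h = [5.6682, 5.6221, 0.0000, 4.4240, 5.1152, 4.4931]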